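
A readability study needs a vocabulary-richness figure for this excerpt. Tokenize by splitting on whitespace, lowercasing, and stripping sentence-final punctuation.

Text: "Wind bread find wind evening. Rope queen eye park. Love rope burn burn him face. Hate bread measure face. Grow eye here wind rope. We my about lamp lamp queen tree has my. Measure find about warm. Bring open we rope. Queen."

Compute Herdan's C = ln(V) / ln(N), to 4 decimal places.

N = 42, V = 25.
ln(V) = 3.218876, ln(N) = 3.737670
C = 3.218876 / 3.737670 = 0.8612

0.8612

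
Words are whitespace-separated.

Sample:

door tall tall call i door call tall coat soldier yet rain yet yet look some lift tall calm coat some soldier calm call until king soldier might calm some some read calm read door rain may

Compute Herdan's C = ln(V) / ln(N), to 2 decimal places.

N = 37, V = 17.
ln(V) = 2.833213, ln(N) = 3.610918
C = 2.833213 / 3.610918 = 0.78

0.78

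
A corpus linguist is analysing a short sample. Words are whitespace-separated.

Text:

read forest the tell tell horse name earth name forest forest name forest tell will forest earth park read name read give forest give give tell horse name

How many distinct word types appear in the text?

Distinct types: {earth, forest, give, horse, name, park, read, tell, the, will}
V = 10

10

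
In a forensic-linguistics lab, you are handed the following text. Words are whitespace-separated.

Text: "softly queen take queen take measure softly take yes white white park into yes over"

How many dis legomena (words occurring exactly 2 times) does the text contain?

4

Frequencies: take:3, softly:2, queen:2, yes:2, white:2, measure:1, park:1, into:1, over:1
Words with frequency 2: queen, softly, white, yes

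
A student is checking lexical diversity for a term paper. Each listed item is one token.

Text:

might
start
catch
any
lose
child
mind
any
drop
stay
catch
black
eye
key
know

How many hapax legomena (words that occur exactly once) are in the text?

Frequencies: catch:2, any:2, might:1, start:1, lose:1, child:1, mind:1, drop:1, stay:1, black:1, eye:1, key:1, know:1
Hapax (freq=1): black, child, drop, eye, key, know, lose, might, mind, start, stay

11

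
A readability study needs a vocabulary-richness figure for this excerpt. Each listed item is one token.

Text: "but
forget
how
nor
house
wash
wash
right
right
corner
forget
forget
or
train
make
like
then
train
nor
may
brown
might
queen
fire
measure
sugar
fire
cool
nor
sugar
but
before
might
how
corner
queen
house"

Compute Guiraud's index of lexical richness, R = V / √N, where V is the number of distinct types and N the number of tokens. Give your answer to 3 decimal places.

N = 37, V = 22.
√N = 6.082763
R = 22 / 6.082763 = 3.617

3.617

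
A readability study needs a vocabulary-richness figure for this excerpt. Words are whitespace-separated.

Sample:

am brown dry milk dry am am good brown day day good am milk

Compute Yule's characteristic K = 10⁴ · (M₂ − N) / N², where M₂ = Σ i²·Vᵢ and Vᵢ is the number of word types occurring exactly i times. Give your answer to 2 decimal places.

1122.45

Frequencies: am:4, brown:2, dry:2, milk:2, good:2, day:2
N = 14. Frequency spectrum: V_2=5, V_4=1
M₂ = 2²·5 + 4²·1 = 36
K = 10000 × (36 − 14) / 14² = 1122.45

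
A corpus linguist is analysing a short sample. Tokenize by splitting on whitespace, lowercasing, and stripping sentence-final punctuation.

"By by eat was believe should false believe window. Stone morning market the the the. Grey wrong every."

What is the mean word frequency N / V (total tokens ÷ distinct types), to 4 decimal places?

1.2857

N = 18 tokens, V = 14 types.
Mean frequency = N / V = 18 / 14 = 1.2857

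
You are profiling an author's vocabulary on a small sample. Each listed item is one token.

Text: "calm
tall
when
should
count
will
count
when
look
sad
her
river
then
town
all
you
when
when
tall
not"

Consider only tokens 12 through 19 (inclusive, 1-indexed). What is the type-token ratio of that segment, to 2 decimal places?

0.88

Segment tokens 12–19: river, then, town, all, you, when, when, tall
Segment N = 8, segment V = 7.
TTR = 7 / 8 = 0.88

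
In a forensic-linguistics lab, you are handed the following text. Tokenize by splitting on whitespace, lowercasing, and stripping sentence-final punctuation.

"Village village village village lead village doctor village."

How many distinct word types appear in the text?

Distinct types: {doctor, lead, village}
V = 3

3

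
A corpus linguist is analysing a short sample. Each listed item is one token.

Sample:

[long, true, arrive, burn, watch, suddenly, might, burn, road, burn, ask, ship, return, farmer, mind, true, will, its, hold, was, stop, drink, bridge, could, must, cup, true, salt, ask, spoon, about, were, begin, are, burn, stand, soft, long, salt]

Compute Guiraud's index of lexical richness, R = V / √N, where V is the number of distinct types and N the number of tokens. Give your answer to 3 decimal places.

N = 39, V = 31.
√N = 6.244998
R = 31 / 6.244998 = 4.964

4.964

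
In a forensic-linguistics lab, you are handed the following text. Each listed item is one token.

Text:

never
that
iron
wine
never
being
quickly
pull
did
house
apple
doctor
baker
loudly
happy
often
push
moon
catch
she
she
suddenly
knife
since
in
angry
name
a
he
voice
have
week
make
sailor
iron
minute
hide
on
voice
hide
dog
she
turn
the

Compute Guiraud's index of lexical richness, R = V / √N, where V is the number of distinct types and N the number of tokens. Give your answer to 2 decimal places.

N = 44, V = 38.
√N = 6.633250
R = 38 / 6.633250 = 5.73

5.73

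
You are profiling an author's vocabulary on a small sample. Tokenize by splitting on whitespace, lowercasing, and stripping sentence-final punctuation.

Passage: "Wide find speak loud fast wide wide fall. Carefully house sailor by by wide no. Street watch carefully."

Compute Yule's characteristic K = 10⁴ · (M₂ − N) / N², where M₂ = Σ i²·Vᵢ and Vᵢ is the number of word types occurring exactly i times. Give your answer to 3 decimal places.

493.827

Frequencies: wide:4, carefully:2, by:2, find:1, speak:1, loud:1, fast:1, fall:1, house:1, sailor:1, no:1, street:1, watch:1
N = 18. Frequency spectrum: V_1=10, V_2=2, V_4=1
M₂ = 1²·10 + 2²·2 + 4²·1 = 34
K = 10000 × (34 − 18) / 18² = 493.827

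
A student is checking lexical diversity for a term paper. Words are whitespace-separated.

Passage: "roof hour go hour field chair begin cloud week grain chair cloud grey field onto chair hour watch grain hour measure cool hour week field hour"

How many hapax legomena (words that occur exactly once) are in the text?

8

Frequencies: hour:6, field:3, chair:3, cloud:2, week:2, grain:2, roof:1, go:1, begin:1, grey:1, onto:1, watch:1, measure:1, cool:1
Hapax (freq=1): begin, cool, go, grey, measure, onto, roof, watch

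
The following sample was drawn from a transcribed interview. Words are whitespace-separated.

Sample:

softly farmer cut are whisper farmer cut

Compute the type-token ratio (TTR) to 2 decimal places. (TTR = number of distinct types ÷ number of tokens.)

0.71

N = 7 tokens, V = 5 types.
TTR = V / N = 5 / 7 = 0.71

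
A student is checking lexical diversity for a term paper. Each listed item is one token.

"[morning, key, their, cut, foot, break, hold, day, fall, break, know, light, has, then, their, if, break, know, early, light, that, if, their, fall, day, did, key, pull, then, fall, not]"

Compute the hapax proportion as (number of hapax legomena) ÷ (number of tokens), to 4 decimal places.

0.3226

Frequencies: their:3, break:3, fall:3, key:2, day:2, know:2, light:2, then:2, if:2, morning:1, cut:1, foot:1, hold:1, has:1, early:1, that:1, did:1, pull:1, not:1
Hapax count = 10; token count = 31.
Ratio = 10 / 31 = 0.3226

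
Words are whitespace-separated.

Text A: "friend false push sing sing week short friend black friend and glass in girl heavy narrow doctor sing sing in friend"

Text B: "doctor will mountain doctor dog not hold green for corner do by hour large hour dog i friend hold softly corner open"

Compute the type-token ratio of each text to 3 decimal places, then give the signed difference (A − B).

-0.106

TTR(A) = 14/21 = 0.667
TTR(B) = 17/22 = 0.773
Difference = 0.667 − 0.773 = -0.106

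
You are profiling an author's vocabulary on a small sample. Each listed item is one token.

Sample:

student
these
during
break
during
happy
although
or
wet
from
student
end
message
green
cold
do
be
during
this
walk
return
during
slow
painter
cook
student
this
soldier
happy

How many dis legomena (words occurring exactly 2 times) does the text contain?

2

Frequencies: during:4, student:3, happy:2, this:2, these:1, break:1, although:1, or:1, wet:1, from:1, end:1, message:1, green:1, cold:1, do:1, be:1, walk:1, return:1, slow:1, painter:1, … (2 more, each freq 1)
Words with frequency 2: happy, this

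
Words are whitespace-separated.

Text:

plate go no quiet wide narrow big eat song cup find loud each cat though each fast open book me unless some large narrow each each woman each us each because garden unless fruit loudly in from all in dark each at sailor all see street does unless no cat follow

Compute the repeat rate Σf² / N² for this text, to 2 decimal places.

0.04

Frequencies: each:7, unless:3, no:2, narrow:2, cat:2, in:2, all:2, plate:1, go:1, quiet:1, wide:1, big:1, eat:1, song:1, cup:1, find:1, loud:1, though:1, fast:1, open:1, … (18 more, each freq 1)
Σf² = 109; N² = 2601
Repeat rate = 109 / 2601 = 0.04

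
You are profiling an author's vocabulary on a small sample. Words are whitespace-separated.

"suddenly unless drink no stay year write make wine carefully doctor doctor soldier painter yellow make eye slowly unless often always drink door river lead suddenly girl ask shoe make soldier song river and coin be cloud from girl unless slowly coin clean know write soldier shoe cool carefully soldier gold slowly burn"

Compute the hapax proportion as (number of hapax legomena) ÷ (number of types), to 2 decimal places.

0.63

Frequencies: soldier:4, unless:3, make:3, slowly:3, suddenly:2, drink:2, write:2, carefully:2, doctor:2, river:2, girl:2, shoe:2, coin:2, no:1, stay:1, year:1, wine:1, painter:1, yellow:1, eye:1, … (15 more, each freq 1)
Hapax count = 22; type count = 35.
Ratio = 22 / 35 = 0.63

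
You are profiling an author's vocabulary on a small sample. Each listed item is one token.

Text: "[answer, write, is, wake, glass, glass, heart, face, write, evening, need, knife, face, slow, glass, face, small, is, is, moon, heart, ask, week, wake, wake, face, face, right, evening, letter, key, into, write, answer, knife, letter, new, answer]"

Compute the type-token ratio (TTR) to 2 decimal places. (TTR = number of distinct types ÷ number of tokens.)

N = 38 tokens, V = 20 types.
TTR = V / N = 20 / 38 = 0.53

0.53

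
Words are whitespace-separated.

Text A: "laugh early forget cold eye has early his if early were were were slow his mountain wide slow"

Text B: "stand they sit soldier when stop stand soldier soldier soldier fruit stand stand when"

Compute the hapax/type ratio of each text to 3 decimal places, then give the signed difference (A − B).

0.096

A: hapax=8, V=12, ratio=0.667
B: hapax=4, V=7, ratio=0.571
Difference = 0.667 − 0.571 = 0.096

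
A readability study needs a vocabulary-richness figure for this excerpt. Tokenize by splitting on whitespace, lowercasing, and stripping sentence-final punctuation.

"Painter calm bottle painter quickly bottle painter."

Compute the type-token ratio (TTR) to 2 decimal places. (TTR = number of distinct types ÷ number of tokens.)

N = 7 tokens, V = 4 types.
TTR = V / N = 4 / 7 = 0.57

0.57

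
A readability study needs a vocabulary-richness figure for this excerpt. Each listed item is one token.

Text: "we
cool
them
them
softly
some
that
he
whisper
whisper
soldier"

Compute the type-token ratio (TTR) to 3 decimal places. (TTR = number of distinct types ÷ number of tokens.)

0.818

N = 11 tokens, V = 9 types.
TTR = V / N = 9 / 11 = 0.818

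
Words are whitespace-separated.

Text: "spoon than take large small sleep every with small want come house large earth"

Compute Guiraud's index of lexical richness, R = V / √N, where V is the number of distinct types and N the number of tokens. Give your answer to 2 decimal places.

3.21

N = 14, V = 12.
√N = 3.741657
R = 12 / 3.741657 = 3.21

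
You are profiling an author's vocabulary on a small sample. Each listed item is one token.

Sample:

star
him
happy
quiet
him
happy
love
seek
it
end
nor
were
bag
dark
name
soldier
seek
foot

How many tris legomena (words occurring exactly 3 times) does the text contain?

0

Frequencies: him:2, happy:2, seek:2, star:1, quiet:1, love:1, it:1, end:1, nor:1, were:1, bag:1, dark:1, name:1, soldier:1, foot:1
Words with frequency 3: (none)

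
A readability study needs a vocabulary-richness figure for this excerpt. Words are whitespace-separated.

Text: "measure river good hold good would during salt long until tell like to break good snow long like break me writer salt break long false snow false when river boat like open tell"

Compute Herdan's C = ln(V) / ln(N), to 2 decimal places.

0.86

N = 33, V = 20.
ln(V) = 2.995732, ln(N) = 3.496508
C = 2.995732 / 3.496508 = 0.86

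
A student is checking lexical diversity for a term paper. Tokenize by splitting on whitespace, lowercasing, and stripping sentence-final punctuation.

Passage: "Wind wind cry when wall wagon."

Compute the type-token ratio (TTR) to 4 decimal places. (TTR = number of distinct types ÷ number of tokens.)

N = 6 tokens, V = 5 types.
TTR = V / N = 5 / 6 = 0.8333

0.8333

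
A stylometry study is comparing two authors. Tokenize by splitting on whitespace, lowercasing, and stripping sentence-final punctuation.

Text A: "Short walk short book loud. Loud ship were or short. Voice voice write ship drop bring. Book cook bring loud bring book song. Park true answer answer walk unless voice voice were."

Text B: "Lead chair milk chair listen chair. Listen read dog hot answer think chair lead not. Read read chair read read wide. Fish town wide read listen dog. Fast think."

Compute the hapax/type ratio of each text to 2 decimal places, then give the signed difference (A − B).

A: hapax=8, V=17, ratio=0.47
B: hapax=7, V=14, ratio=0.50
Difference = 0.47 − 0.50 = -0.03

-0.03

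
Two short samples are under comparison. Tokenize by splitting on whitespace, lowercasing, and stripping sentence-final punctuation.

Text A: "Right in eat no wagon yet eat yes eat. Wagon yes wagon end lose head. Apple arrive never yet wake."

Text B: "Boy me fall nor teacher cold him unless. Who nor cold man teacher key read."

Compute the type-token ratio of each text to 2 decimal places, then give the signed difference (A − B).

-0.10

TTR(A) = 14/20 = 0.70
TTR(B) = 12/15 = 0.80
Difference = 0.70 − 0.80 = -0.10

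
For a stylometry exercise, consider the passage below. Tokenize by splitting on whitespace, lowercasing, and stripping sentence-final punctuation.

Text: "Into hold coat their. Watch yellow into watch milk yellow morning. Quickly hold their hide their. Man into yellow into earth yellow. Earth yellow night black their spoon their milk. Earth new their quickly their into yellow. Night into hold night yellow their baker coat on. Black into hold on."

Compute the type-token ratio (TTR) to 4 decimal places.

N = 50 tokens, V = 18 types.
TTR = V / N = 18 / 50 = 0.3600

0.3600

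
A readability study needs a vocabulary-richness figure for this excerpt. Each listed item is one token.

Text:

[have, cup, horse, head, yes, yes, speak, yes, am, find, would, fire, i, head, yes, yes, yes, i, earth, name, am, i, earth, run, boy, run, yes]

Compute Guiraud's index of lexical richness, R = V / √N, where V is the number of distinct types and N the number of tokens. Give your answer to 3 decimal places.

N = 27, V = 15.
√N = 5.196152
R = 15 / 5.196152 = 2.887

2.887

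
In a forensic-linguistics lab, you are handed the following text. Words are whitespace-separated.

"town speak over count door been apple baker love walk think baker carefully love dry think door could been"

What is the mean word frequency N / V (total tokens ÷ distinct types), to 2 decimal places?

N = 19 tokens, V = 14 types.
Mean frequency = N / V = 19 / 14 = 1.36

1.36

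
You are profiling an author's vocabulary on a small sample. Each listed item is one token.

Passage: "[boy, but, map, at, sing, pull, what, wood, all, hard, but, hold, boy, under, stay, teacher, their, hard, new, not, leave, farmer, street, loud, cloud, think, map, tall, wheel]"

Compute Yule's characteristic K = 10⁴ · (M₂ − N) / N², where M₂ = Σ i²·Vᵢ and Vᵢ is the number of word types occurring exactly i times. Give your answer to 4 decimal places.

95.1249

Frequencies: boy:2, but:2, map:2, hard:2, at:1, sing:1, pull:1, what:1, wood:1, all:1, hold:1, under:1, stay:1, teacher:1, their:1, new:1, not:1, leave:1, farmer:1, street:1, … (5 more, each freq 1)
N = 29. Frequency spectrum: V_1=21, V_2=4
M₂ = 1²·21 + 2²·4 = 37
K = 10000 × (37 − 29) / 29² = 95.1249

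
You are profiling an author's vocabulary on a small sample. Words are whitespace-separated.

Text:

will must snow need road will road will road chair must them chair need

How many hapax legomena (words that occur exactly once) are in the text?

Frequencies: will:3, road:3, must:2, need:2, chair:2, snow:1, them:1
Hapax (freq=1): snow, them

2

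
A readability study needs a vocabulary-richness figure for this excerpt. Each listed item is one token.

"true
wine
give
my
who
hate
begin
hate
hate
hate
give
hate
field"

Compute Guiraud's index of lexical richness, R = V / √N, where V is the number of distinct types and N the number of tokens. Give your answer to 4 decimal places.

2.2188

N = 13, V = 8.
√N = 3.605551
R = 8 / 3.605551 = 2.2188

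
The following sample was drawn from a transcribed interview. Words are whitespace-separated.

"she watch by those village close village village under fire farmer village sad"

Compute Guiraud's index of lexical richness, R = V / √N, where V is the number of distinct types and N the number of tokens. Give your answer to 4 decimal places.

N = 13, V = 10.
√N = 3.605551
R = 10 / 3.605551 = 2.7735

2.7735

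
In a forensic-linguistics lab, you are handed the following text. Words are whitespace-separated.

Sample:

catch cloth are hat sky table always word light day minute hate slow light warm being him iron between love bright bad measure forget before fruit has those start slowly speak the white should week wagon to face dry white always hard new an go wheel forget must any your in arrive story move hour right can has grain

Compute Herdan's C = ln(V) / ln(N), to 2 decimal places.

N = 59, V = 54.
ln(V) = 3.988984, ln(N) = 4.077537
C = 3.988984 / 4.077537 = 0.98

0.98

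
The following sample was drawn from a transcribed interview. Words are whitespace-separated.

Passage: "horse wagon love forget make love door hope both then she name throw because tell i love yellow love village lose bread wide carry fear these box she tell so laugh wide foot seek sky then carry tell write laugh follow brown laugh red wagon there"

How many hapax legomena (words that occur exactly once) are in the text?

26

Frequencies: love:4, tell:3, laugh:3, wagon:2, then:2, she:2, wide:2, carry:2, horse:1, forget:1, make:1, door:1, hope:1, both:1, name:1, throw:1, because:1, i:1, yellow:1, village:1, … (14 more, each freq 1)
Hapax (freq=1): because, both, box, bread, brown, door, fear, follow, foot, forget, hope, horse, i, lose, make, name, red, seek, sky, so, there, these, throw, village, write, yellow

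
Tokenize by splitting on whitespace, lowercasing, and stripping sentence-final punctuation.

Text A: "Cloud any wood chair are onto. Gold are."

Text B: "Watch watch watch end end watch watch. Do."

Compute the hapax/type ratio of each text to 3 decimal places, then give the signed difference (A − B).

0.524

A: hapax=6, V=7, ratio=0.857
B: hapax=1, V=3, ratio=0.333
Difference = 0.857 − 0.333 = 0.524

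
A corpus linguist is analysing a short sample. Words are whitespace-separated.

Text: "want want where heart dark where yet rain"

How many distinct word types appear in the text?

6

Distinct types: {dark, heart, rain, want, where, yet}
V = 6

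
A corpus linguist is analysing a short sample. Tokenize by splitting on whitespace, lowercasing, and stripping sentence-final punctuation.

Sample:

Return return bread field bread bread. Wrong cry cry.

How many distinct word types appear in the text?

Distinct types: {bread, cry, field, return, wrong}
V = 5

5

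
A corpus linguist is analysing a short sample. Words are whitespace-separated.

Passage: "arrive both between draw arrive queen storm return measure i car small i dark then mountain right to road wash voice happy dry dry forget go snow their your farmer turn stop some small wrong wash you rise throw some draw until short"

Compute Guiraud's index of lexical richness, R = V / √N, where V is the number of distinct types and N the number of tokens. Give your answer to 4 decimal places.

N = 43, V = 36.
√N = 6.557439
R = 36 / 6.557439 = 5.4899

5.4899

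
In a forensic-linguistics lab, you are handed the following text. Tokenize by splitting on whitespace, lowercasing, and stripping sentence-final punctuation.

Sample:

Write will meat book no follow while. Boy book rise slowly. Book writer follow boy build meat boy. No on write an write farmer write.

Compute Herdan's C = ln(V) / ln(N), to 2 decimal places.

0.84

N = 25, V = 15.
ln(V) = 2.708050, ln(N) = 3.218876
C = 2.708050 / 3.218876 = 0.84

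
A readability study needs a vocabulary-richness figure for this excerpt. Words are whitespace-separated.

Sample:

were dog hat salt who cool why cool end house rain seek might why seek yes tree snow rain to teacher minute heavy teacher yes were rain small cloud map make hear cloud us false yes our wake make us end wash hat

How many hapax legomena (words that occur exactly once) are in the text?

Frequencies: rain:3, yes:3, were:2, hat:2, cool:2, why:2, end:2, seek:2, teacher:2, cloud:2, make:2, us:2, dog:1, salt:1, who:1, house:1, might:1, tree:1, snow:1, to:1, … (9 more, each freq 1)
Hapax (freq=1): dog, false, hear, heavy, house, map, might, minute, our, salt, small, snow, to, tree, wake, wash, who

17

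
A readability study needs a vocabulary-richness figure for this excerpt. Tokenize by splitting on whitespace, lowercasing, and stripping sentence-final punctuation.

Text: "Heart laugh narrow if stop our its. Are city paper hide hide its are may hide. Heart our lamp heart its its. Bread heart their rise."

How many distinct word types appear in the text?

Distinct types: {are, bread, city, heart, hide, if, its, lamp, laugh, may, narrow, our, paper, rise, stop, their}
V = 16

16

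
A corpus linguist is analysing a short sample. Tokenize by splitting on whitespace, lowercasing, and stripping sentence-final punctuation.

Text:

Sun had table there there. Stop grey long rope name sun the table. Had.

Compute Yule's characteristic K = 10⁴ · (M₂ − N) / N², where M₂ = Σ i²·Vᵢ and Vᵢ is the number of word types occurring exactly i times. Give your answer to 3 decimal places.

Frequencies: sun:2, had:2, table:2, there:2, stop:1, grey:1, long:1, rope:1, name:1, the:1
N = 14. Frequency spectrum: V_1=6, V_2=4
M₂ = 1²·6 + 2²·4 = 22
K = 10000 × (22 − 14) / 14² = 408.163

408.163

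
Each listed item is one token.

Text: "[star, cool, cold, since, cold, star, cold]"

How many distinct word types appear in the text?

4

Distinct types: {cold, cool, since, star}
V = 4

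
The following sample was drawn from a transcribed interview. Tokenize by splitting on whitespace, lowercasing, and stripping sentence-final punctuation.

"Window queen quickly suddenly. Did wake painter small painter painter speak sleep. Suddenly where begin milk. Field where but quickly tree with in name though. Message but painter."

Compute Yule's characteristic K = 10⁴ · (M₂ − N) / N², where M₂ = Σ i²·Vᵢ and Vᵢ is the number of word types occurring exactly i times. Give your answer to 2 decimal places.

Frequencies: painter:4, quickly:2, suddenly:2, where:2, but:2, window:1, queen:1, did:1, wake:1, small:1, speak:1, sleep:1, begin:1, milk:1, field:1, tree:1, with:1, in:1, name:1, though:1, … (1 more, each freq 1)
N = 28. Frequency spectrum: V_1=16, V_2=4, V_4=1
M₂ = 1²·16 + 2²·4 + 4²·1 = 48
K = 10000 × (48 − 28) / 28² = 255.10

255.10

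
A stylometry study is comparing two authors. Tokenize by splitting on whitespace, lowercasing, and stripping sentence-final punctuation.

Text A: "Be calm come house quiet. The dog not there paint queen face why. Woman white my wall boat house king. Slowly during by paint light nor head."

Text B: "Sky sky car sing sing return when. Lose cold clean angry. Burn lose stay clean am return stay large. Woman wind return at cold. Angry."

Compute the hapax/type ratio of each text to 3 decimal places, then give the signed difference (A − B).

A: hapax=23, V=25, ratio=0.920
B: hapax=8, V=16, ratio=0.500
Difference = 0.920 − 0.500 = 0.420

0.420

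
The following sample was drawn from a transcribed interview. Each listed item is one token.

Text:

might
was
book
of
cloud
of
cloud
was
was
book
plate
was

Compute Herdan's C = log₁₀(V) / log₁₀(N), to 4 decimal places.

N = 12, V = 6.
log₁₀(V) = 0.778151, log₁₀(N) = 1.079181
C = 0.778151 / 1.079181 = 0.7211

0.7211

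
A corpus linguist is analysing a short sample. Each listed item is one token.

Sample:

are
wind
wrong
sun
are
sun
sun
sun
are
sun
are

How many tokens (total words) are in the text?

Tokens: are, wind, wrong, sun, are, sun, sun, sun, are, sun, are
N = 11

11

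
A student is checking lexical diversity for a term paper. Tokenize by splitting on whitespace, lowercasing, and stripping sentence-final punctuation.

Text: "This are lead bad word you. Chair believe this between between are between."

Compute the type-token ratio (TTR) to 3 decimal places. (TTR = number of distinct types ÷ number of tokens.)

N = 13 tokens, V = 9 types.
TTR = V / N = 9 / 13 = 0.692

0.692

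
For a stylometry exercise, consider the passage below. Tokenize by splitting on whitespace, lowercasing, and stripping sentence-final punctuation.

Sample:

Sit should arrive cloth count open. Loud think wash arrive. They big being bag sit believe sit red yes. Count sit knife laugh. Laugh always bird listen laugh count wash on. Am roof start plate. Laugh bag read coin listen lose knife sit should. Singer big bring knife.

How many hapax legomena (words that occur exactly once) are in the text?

21

Frequencies: sit:5, laugh:4, count:3, knife:3, should:2, arrive:2, wash:2, big:2, bag:2, listen:2, cloth:1, open:1, loud:1, think:1, they:1, being:1, believe:1, red:1, yes:1, always:1, … (11 more, each freq 1)
Hapax (freq=1): always, am, being, believe, bird, bring, cloth, coin, lose, loud, on, open, plate, read, red, roof, singer, start, they, think, yes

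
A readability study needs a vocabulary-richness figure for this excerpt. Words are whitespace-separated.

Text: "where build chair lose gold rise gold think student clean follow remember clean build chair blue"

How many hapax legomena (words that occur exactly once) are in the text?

8

Frequencies: build:2, chair:2, gold:2, clean:2, where:1, lose:1, rise:1, think:1, student:1, follow:1, remember:1, blue:1
Hapax (freq=1): blue, follow, lose, remember, rise, student, think, where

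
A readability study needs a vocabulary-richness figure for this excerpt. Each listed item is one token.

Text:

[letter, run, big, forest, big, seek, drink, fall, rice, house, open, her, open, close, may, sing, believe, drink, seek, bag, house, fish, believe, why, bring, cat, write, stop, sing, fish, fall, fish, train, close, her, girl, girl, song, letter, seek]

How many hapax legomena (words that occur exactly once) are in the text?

12

Frequencies: seek:3, fish:3, letter:2, big:2, drink:2, fall:2, house:2, open:2, her:2, close:2, sing:2, believe:2, girl:2, run:1, forest:1, rice:1, may:1, bag:1, why:1, bring:1, … (5 more, each freq 1)
Hapax (freq=1): bag, bring, cat, forest, may, rice, run, song, stop, train, why, write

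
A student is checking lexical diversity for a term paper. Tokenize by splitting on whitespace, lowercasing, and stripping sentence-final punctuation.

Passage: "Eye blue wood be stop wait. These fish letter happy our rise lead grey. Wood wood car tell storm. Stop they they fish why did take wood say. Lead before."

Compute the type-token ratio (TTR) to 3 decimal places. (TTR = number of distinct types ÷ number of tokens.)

N = 30 tokens, V = 23 types.
TTR = V / N = 23 / 30 = 0.767

0.767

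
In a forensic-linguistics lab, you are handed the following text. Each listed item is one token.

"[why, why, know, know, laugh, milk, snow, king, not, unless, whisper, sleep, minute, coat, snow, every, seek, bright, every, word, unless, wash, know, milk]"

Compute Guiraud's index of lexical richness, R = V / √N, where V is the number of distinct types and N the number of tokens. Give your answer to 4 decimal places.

3.4701

N = 24, V = 17.
√N = 4.898979
R = 17 / 4.898979 = 3.4701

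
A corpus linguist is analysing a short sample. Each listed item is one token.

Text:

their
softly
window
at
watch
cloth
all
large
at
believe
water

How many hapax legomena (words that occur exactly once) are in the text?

9

Frequencies: at:2, their:1, softly:1, window:1, watch:1, cloth:1, all:1, large:1, believe:1, water:1
Hapax (freq=1): all, believe, cloth, large, softly, their, watch, water, window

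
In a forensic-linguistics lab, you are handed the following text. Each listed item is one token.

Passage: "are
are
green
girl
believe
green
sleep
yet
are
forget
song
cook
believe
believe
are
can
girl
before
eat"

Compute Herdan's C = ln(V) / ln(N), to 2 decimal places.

N = 19, V = 12.
ln(V) = 2.484907, ln(N) = 2.944439
C = 2.484907 / 2.944439 = 0.84

0.84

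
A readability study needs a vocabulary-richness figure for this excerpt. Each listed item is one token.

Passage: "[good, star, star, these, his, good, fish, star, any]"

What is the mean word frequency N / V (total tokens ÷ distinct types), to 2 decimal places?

1.50

N = 9 tokens, V = 6 types.
Mean frequency = N / V = 9 / 6 = 1.50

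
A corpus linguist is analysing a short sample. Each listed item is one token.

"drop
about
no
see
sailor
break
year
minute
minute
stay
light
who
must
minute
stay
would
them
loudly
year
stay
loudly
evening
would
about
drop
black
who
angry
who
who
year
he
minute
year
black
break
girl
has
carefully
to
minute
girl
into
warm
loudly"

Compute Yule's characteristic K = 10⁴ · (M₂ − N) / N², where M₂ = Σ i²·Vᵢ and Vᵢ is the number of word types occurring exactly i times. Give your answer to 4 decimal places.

335.8025

Frequencies: minute:5, year:4, who:4, stay:3, loudly:3, drop:2, about:2, break:2, would:2, black:2, girl:2, no:1, see:1, sailor:1, light:1, must:1, them:1, evening:1, angry:1, he:1, … (5 more, each freq 1)
N = 45. Frequency spectrum: V_1=14, V_2=6, V_3=2, V_4=2, V_5=1
M₂ = 1²·14 + 2²·6 + 3²·2 + 4²·2 + 5²·1 = 113
K = 10000 × (113 − 45) / 45² = 335.8025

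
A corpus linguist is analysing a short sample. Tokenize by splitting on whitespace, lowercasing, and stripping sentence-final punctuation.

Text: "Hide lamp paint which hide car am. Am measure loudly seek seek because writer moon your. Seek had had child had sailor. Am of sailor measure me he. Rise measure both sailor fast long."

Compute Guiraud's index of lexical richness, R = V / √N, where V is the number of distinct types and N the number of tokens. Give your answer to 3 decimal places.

N = 34, V = 23.
√N = 5.830952
R = 23 / 5.830952 = 3.944

3.944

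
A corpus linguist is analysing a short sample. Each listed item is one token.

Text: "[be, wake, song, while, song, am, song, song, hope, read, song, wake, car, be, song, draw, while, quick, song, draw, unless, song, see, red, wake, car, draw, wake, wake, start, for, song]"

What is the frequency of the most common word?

Frequencies: song:9, wake:5, draw:3, be:2, while:2, car:2, am:1, hope:1, read:1, quick:1, unless:1, see:1, red:1, start:1, for:1
Most common: 'song' with frequency 9.

9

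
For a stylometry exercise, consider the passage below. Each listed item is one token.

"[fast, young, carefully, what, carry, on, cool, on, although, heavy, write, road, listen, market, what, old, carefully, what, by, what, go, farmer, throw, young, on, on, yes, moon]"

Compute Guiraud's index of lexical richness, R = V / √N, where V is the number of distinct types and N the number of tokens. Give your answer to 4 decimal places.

3.7796

N = 28, V = 20.
√N = 5.291503
R = 20 / 5.291503 = 3.7796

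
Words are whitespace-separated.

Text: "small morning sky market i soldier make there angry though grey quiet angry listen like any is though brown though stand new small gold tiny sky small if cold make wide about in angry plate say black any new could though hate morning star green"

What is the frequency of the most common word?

4

Frequencies: though:4, small:3, angry:3, morning:2, sky:2, make:2, any:2, new:2, market:1, i:1, soldier:1, there:1, grey:1, quiet:1, listen:1, like:1, is:1, brown:1, stand:1, gold:1, … (13 more, each freq 1)
Most common: 'though' with frequency 4.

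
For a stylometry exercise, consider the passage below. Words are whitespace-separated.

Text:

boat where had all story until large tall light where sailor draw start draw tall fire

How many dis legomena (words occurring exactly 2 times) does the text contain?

Frequencies: where:2, tall:2, draw:2, boat:1, had:1, all:1, story:1, until:1, large:1, light:1, sailor:1, start:1, fire:1
Words with frequency 2: draw, tall, where

3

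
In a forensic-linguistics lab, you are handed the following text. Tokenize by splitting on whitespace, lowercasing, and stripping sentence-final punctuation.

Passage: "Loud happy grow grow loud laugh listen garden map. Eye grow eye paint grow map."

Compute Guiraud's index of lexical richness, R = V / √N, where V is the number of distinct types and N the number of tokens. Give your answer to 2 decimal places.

2.32

N = 15, V = 9.
√N = 3.872983
R = 9 / 3.872983 = 2.32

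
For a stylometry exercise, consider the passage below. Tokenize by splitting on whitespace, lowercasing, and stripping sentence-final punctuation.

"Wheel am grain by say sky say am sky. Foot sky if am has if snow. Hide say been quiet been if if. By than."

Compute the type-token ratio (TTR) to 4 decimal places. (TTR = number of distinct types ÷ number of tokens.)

0.5600

N = 25 tokens, V = 14 types.
TTR = V / N = 14 / 25 = 0.5600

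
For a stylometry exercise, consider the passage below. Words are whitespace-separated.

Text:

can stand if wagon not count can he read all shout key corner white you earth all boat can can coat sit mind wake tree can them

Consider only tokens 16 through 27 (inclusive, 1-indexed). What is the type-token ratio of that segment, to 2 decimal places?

0.83

Segment tokens 16–27: earth, all, boat, can, can, coat, sit, mind, wake, tree, can, them
Segment N = 12, segment V = 10.
TTR = 10 / 12 = 0.83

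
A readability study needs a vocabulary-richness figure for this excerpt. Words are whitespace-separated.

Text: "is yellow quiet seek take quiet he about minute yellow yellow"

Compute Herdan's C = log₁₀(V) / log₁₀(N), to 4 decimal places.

0.8672

N = 11, V = 8.
log₁₀(V) = 0.903090, log₁₀(N) = 1.041393
C = 0.903090 / 1.041393 = 0.8672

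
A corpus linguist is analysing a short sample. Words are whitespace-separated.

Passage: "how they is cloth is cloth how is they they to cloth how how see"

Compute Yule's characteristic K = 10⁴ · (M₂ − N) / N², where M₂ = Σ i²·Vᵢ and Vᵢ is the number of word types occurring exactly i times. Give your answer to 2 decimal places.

Frequencies: how:4, they:3, is:3, cloth:3, to:1, see:1
N = 15. Frequency spectrum: V_1=2, V_3=3, V_4=1
M₂ = 1²·2 + 3²·3 + 4²·1 = 45
K = 10000 × (45 − 15) / 15² = 1333.33

1333.33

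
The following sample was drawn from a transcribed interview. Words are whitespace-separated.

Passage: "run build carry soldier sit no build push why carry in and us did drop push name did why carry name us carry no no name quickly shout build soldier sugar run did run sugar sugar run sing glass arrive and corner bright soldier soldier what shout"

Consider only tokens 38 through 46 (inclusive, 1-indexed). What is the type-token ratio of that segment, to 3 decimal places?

Segment tokens 38–46: sing, glass, arrive, and, corner, bright, soldier, soldier, what
Segment N = 9, segment V = 8.
TTR = 8 / 9 = 0.889

0.889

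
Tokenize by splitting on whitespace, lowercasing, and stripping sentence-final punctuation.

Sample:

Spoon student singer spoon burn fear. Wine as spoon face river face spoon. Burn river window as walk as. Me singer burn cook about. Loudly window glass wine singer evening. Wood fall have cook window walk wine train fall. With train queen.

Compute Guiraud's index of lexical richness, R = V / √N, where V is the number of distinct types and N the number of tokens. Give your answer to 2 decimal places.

3.55

N = 42, V = 23.
√N = 6.480741
R = 23 / 6.480741 = 3.55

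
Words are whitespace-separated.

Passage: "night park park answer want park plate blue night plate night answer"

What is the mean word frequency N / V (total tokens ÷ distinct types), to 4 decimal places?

2.0000

N = 12 tokens, V = 6 types.
Mean frequency = N / V = 12 / 6 = 2.0000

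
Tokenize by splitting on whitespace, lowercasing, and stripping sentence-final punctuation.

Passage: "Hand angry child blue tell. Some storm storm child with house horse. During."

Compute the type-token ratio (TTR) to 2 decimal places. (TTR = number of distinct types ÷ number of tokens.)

0.85

N = 13 tokens, V = 11 types.
TTR = V / N = 11 / 13 = 0.85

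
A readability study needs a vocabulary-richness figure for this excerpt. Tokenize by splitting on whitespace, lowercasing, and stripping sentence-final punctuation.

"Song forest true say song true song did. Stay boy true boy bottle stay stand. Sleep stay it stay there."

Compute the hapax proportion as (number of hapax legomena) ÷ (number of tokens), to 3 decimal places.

0.400

Frequencies: stay:4, song:3, true:3, boy:2, forest:1, say:1, did:1, bottle:1, stand:1, sleep:1, it:1, there:1
Hapax count = 8; token count = 20.
Ratio = 8 / 20 = 0.400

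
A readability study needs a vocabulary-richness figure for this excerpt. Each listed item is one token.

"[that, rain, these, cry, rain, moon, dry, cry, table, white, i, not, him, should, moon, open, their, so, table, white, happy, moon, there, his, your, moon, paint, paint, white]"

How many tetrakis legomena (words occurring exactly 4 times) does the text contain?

Frequencies: moon:4, white:3, rain:2, cry:2, table:2, paint:2, that:1, these:1, dry:1, i:1, not:1, him:1, should:1, open:1, their:1, so:1, happy:1, there:1, his:1, your:1
Words with frequency 4: moon

1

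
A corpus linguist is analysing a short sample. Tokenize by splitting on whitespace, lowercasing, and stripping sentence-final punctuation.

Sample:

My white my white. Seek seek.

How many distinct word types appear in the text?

Distinct types: {my, seek, white}
V = 3

3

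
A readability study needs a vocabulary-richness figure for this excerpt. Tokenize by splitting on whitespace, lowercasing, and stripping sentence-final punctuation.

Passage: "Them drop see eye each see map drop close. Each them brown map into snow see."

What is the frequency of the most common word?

3

Frequencies: see:3, them:2, drop:2, each:2, map:2, eye:1, close:1, brown:1, into:1, snow:1
Most common: 'see' with frequency 3.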